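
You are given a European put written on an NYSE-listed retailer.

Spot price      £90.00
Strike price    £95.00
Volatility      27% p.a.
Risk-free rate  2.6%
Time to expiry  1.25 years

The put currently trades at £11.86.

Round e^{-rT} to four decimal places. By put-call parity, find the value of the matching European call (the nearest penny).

e^(−rT) = e^(−0.026·1.25) = 0.9680
Put-call parity: C − P = S − K·e^(−rT) = 90 − 95·0.9680 = 90 − 91.9600 = -1.9600
C = P + (C − P) = 11.86 + (-1.9600) = 9.9000

£9.90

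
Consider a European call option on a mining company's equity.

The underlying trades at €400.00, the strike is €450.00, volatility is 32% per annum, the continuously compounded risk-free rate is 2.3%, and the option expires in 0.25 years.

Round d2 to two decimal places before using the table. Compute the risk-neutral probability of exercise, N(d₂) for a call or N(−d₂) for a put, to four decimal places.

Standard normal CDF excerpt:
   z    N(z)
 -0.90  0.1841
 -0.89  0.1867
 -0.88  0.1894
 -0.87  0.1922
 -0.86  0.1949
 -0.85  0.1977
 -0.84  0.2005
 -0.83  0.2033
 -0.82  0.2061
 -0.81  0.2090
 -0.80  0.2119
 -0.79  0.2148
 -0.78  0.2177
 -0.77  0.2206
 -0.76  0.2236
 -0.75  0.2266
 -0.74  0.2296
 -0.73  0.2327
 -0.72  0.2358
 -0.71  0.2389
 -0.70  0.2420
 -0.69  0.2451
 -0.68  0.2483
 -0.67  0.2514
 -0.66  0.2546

0.2177

σ√T = 0.32 × 0.5000 = 0.1600
d₁ = [ln(400/450) + (0.023 + ½·0.32²)·0.25] / (σ√T) = (-0.1178 + 0.0186) / 0.1600 = -0.6202 ⇒ -0.62
d₂ = -0.6202 − 0.1600 = -0.7802 ⇒ -0.78
Pr(exercise) under Q = N(d₂) = 0.2177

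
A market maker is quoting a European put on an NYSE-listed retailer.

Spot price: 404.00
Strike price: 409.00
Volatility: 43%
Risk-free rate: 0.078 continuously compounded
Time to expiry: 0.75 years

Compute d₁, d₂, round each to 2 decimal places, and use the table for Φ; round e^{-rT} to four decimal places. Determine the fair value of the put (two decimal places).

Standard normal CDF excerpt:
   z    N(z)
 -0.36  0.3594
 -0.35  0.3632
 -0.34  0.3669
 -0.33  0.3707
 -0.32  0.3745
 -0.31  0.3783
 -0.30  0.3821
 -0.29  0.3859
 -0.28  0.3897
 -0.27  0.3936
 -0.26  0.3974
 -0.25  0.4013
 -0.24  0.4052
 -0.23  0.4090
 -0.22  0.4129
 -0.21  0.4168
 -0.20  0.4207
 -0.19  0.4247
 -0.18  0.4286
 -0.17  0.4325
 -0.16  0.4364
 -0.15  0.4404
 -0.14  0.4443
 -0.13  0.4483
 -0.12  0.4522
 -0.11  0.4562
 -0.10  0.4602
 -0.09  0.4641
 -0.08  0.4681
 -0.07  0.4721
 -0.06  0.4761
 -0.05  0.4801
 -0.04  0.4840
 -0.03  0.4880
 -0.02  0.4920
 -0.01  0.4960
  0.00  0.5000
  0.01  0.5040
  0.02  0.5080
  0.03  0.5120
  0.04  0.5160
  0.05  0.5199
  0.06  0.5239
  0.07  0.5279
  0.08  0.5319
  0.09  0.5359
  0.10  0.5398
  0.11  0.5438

49.27

T = 0.75;  σ√T = 0.3724
ln(S/K) + (r + σ²/2)T = ln(404/409) + (0.078 + 0.43²/2)·0.75 = -0.0123 + 0.1278 = 0.1155
d₁ = 0.1155 / 0.3724 = 0.3103 → 0.31
d₂ = d₁ − σ√T = 0.3103 − 0.3724 = -0.0621 → -0.06
exp(−rT) = exp(−0.078·0.75) = 0.9432
P = 409·0.9432·N(0.06) − 404·N(-0.31) = 409·0.9432·0.5239 − 404·0.3783 = 202.1043 − 152.8332 = 49.2711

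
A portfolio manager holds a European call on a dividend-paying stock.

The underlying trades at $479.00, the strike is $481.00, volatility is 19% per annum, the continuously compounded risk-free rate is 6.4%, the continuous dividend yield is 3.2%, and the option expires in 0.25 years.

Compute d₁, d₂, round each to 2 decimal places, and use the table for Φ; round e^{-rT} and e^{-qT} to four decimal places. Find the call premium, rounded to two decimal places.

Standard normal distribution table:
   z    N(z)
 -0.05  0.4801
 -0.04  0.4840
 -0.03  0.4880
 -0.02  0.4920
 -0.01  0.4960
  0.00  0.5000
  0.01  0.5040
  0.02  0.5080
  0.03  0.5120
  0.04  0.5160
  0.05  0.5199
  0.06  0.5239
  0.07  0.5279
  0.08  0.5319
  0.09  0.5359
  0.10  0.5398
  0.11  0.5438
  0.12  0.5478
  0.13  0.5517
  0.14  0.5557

σ√T = 0.19·√0.25 = 0.0950
d₁ = [ln(479/481) + (0.064 − 0.032 + 0.19²/2)·0.25] / 0.0950 = [-0.0042 + 0.0125] / 0.0950 = 0.0879 ⇒ 0.09
d₂ = d₁ − σ√T = 0.0879 − 0.0950 = -0.0071 ⇒ -0.01
exp(−qT) = exp(−0.032·0.25) = 0.9920;  exp(−rT) = exp(−0.064·0.25) = 0.9841
N(d₁) = N(0.09) = 0.5359;  N(d₂) = N(-0.01) = 0.4960
C = 479·0.9920·0.5359 − 481·0.9841·0.4960 = 254.6425 − 234.7826 = 19.8599

$19.86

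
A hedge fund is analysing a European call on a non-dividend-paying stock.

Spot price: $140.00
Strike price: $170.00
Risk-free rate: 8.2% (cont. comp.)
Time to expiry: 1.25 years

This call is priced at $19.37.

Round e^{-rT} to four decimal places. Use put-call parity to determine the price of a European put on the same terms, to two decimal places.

$32.81

exp(−rT) = exp(−0.082·1.25) = 0.9026
Put-call parity: C − P = S − K·e^(−rT) = 140 − 170·0.9026 = 140 − 153.4420 = -13.4420
P = C − (C − P) = 19.37 − (-13.4420) = 32.8120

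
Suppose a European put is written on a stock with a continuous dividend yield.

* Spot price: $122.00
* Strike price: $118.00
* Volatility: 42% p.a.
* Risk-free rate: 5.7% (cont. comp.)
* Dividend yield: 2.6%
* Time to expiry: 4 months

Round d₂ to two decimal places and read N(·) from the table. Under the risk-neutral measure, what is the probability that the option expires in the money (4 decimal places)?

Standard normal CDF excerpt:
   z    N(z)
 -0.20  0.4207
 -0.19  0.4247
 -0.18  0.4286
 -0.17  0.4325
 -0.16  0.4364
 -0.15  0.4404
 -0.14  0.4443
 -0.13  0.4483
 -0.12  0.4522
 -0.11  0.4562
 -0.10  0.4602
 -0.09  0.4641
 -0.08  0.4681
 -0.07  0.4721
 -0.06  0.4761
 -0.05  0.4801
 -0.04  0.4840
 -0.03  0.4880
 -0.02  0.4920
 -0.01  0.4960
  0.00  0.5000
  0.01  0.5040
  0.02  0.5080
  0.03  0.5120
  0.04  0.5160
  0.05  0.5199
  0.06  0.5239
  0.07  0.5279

σ√T = 0.42 × 0.5774 = 0.2425
d₁ = [ln(122/118) + (0.057 − 0.026 + 0.42²/2)·0.3333] / 0.2425 = [0.0333 + 0.0397] / 0.2425 = 0.3013 ⇒ 0.30
d₂ = d₁ − σ√T = 0.3013 − 0.2425 = 0.0588 ⇒ 0.06
Pr(exercise) under Q = N(−d₂) = N(-0.06) = 0.4761

0.4761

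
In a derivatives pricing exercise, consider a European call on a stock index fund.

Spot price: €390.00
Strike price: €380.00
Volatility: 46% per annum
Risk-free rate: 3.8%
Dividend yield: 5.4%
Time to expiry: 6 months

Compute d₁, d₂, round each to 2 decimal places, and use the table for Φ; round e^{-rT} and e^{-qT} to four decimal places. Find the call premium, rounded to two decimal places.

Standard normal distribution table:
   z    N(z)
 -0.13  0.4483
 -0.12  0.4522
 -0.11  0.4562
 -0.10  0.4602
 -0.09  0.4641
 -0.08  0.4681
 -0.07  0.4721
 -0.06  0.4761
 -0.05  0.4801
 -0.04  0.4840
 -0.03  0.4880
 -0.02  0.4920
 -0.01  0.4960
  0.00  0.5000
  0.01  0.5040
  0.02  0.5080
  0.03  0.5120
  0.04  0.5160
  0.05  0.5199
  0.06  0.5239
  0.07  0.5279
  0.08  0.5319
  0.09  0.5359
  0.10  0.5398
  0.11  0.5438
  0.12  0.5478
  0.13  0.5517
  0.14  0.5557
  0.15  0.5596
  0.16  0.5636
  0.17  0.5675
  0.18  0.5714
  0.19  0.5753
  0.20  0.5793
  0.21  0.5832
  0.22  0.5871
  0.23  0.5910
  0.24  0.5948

€52.78

σ√T = 0.46 × 0.7071 = 0.3253
d₁ = [ln(390/380) + (0.038 − 0.054 + 0.46²/2)·0.5] / 0.3253 = [0.0260 + 0.0449] / 0.3253 = 0.2179 ≈ 0.22
d₂ = d₁ − σ√T = 0.2179 − 0.3253 = -0.1074 ≈ -0.11
exp(−qT) = exp(−0.054·0.5) = 0.9734;  exp(−rT) = exp(−0.038·0.5) = 0.9812
C = 390·0.9734·N(0.22) − 380·0.9812·N(-0.11) = 390·0.9734·0.5871 − 380·0.9812·0.4562 = 222.8784 − 170.0969 = 52.7815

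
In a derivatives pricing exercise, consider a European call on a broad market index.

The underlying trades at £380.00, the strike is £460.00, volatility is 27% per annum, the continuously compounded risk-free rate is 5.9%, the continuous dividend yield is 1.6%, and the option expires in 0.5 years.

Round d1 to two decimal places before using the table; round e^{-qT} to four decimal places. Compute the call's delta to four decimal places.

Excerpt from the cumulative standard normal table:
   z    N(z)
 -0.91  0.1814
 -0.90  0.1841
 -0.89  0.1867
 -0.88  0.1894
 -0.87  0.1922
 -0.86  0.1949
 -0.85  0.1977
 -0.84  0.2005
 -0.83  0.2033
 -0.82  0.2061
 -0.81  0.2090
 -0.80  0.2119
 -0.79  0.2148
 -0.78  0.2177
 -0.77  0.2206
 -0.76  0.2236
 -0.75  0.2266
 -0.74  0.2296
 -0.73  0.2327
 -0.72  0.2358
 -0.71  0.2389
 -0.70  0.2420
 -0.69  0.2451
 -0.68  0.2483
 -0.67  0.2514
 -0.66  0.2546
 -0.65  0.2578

0.2131

σ√T = 0.27 × 0.7071 = 0.1909
d₁ = [ln(380/460) + (0.059 − 0.016 + 0.27²/2)·0.5] / 0.1909 = [-0.1911 + 0.0397] / 0.1909 = -0.7926 ⇒ -0.79
N(d₁) = N(-0.79) = 0.2148
Δ_call = e^(−qT)·N(d₁) = 0.9920·0.2148 = 0.2131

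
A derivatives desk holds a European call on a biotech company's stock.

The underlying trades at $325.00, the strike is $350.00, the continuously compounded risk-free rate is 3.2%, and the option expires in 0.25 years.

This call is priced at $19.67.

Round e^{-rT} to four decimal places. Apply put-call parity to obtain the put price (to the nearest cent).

e^(−rT) = e^(−0.032·0.25) = 0.9920
Put-call parity: C − P = S − K·e^(−rT) = 325 − 350·0.9920 = 325 − 347.2000 = -22.2000
P = C − (C − P) = 19.67 − (-22.2000) = 41.8700

$41.87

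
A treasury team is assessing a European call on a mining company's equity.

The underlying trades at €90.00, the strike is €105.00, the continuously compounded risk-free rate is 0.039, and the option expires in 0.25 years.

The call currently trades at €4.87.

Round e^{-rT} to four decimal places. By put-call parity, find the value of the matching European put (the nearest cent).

€18.85

e^(−rT) = e^(−0.039·0.25) = 0.9903
Put-call parity: C − P = S − K·e^(−rT) = 90 − 105·0.9903 = 90 − 103.9815 = -13.9815
P = C − (C − P) = 4.87 − (-13.9815) = 18.8515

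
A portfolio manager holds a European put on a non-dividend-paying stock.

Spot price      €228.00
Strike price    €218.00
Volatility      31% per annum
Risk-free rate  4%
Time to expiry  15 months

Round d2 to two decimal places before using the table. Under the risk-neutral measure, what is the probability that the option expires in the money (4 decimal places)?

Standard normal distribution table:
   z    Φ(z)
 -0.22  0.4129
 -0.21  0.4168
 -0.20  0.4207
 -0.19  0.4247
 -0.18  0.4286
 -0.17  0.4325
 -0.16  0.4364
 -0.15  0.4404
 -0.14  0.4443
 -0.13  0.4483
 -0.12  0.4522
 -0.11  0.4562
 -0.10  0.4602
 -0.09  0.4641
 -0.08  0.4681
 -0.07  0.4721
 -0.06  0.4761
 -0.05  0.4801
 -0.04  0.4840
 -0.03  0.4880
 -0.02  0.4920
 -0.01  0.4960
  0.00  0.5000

σ√T = 0.31 × 1.1180 = 0.3466
d₁ = [ln(228/218) + (0.04 + 0.31²/2)·1.25] / 0.3466 = [0.0449 + 0.1101] / 0.3466 = 0.4470 → 0.45
d₂ = d₁ − σ√T = 0.4470 − 0.3466 = 0.1004 → 0.10
Pr(exercise) under Q = N(−d₂) = N(-0.10) = 0.4602

0.4602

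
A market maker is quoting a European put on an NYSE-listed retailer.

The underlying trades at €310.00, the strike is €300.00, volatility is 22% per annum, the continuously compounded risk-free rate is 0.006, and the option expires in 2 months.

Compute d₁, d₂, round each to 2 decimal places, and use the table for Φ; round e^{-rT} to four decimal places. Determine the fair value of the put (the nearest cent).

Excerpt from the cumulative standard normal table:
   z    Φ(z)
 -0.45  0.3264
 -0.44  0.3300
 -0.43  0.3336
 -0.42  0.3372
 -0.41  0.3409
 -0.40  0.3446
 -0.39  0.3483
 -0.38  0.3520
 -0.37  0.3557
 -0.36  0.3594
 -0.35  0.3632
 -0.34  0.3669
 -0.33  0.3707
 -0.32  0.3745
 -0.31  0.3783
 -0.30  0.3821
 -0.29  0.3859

T = 0.1667;  σ√T = 0.0898
d₁ = [ln(310/300) + (0.006 + ½·0.22²)·0.1667] / (σ√T) = (0.0328 + 0.0050) / 0.0898 = 0.4211 ⇒ 0.42
d₂ = 0.4211 − 0.0898 = 0.3313 ⇒ 0.33
e^(−rT) = e^(−0.006·0.1667) = 0.9990
N(−d₂) = N(-0.33) = 0.3707;  N(−d₁) = N(-0.42) = 0.3372
P = 300·0.9990·0.3707 − 310·0.3372 = 111.0988 − 104.5320 = 6.5668

€6.57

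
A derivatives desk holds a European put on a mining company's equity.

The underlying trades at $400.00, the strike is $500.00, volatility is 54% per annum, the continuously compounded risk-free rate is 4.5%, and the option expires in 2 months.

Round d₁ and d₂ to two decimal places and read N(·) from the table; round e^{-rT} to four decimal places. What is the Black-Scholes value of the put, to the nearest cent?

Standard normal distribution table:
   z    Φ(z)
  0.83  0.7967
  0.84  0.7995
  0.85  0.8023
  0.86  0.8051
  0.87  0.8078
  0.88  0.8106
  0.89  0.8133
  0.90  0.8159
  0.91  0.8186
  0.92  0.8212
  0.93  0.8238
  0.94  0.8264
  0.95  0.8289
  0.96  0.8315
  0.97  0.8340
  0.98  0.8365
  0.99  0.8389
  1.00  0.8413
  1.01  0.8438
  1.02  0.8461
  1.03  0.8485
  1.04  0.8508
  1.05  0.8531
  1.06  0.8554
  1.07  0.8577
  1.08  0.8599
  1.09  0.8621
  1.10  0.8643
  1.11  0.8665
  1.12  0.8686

σ√T = 0.54·√0.1667 = 0.2205
d₁ = [ln(400/500) + (0.045 + 0.54²/2)·0.1667] / 0.2205 = [-0.2231 + 0.0318] / 0.2205 = -0.8680 ≈ -0.87
d₂ = d₁ − σ√T = -0.8680 − 0.2205 = -1.0884 ≈ -1.09
e^(−rT) = e^(−0.045·0.1667) = 0.9925
N(−d₂) = N(1.09) = 0.8621;  N(−d₁) = N(0.87) = 0.8078
P = 500·0.9925·0.8621 − 400·0.8078 = 427.8171 − 323.1200 = 104.6971

$104.70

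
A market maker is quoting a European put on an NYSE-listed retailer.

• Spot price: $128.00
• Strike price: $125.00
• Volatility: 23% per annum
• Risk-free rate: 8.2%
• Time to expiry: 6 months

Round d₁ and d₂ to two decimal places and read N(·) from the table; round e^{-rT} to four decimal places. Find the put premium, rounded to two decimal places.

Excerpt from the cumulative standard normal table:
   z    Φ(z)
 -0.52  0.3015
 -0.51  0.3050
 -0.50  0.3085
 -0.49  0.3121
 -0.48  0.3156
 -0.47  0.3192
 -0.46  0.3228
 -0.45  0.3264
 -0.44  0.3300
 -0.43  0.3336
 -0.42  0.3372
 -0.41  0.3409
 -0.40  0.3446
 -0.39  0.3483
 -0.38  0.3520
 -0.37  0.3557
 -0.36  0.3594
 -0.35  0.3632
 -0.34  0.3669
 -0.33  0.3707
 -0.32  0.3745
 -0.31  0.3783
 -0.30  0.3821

σ√T = 0.23 × 0.7071 = 0.1626
d₁ = [ln(128/125) + (0.082 + 0.23²/2)·0.5] / 0.1626 = [0.0237 + 0.0542] / 0.1626 = 0.4792 → 0.48
d₂ = d₁ − σ√T = 0.4792 − 0.1626 = 0.3166 → 0.32
exp(−rT) = exp(−0.082·0.5) = 0.9598
N(−d₂) = N(-0.32) = 0.3745;  N(−d₁) = N(-0.48) = 0.3156
P = 125·0.9598·0.3745 − 128·0.3156 = 44.9306 − 40.3968 = 4.5338

$4.53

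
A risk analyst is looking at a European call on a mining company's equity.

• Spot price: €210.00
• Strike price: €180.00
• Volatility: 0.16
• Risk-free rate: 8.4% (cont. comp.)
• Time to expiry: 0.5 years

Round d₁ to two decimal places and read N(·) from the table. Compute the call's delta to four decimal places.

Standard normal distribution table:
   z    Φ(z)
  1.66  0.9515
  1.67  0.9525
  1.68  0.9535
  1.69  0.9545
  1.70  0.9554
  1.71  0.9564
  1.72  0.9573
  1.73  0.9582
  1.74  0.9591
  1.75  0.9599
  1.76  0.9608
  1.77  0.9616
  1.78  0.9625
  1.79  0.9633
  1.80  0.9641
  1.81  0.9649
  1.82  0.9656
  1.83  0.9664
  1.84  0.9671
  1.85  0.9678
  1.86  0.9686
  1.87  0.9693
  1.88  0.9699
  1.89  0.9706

σ√T = 0.16·√0.5 = 0.1131
ln(S/K) + (r + σ²/2)T = ln(210/180) + (0.084 + 0.16²/2)·0.5 = 0.1542 + 0.0484 = 0.2026
d₁ = 0.2026 / 0.1131 = 1.7903 ⇒ 1.79
N(d₁) = N(1.79) = 0.9633
Δ_call = N(d₁) = 0.9633

0.9633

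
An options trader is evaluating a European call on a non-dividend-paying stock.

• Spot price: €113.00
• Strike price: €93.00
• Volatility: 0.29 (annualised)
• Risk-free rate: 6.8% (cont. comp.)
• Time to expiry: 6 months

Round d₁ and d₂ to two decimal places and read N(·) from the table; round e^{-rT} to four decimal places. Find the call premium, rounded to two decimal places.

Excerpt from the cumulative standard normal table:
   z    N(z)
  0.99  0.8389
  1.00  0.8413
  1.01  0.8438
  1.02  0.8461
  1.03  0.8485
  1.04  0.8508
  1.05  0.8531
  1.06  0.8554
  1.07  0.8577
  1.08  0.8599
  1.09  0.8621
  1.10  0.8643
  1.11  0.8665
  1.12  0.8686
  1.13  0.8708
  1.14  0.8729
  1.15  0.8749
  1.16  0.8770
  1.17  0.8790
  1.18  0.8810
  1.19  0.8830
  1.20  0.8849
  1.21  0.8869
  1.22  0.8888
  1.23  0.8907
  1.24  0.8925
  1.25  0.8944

€24.58

σ√T = 0.29·√0.5 = 0.2051
d₁ = [ln(113/93) + (0.068 + 0.29²/2)·0.5] / 0.2051 = [0.1948 + 0.0550] / 0.2051 = 1.2182 which rounds to 1.22
d₂ = d₁ − σ√T = 1.2182 − 0.2051 = 1.0132 which rounds to 1.01
e^(−rT) = e^(−0.068·0.5) = 0.9666
C = 113·N(1.22) − 93·0.9666·N(1.01) = 113·0.8888 − 93·0.9666·0.8438 = 100.4344 − 75.8524 = 24.5820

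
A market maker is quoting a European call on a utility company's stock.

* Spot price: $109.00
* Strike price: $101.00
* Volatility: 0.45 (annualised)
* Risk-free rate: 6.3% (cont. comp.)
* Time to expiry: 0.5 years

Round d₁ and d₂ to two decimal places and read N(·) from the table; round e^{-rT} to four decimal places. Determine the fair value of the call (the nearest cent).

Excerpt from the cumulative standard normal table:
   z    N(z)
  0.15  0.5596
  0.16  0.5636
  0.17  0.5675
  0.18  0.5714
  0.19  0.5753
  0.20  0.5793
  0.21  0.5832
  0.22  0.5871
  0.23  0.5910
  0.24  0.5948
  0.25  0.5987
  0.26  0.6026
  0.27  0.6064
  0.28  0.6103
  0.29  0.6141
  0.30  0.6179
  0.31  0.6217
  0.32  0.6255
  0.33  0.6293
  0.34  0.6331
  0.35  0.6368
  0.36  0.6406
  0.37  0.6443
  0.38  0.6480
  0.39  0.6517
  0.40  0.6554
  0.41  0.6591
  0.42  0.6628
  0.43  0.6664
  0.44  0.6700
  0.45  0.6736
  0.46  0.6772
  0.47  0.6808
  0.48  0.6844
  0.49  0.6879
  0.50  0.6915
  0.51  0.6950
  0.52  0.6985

$19.45

σ√T = 0.45 × 0.7071 = 0.3182
d₁ = [ln(109/101) + (0.063 + 0.45²/2)·0.5] / 0.3182 = [0.0762 + 0.0821] / 0.3182 = 0.4977 which rounds to 0.50
d₂ = d₁ − σ√T = 0.4977 − 0.3182 = 0.1795 which rounds to 0.18
e^(−rT) = e^(−0.063·0.5) = 0.9690
N(d₁) = N(0.50) = 0.6915;  N(d₂) = N(0.18) = 0.5714
C = 109·0.6915 − 101·0.9690·0.5714 = 75.3735 − 55.9223 = 19.4512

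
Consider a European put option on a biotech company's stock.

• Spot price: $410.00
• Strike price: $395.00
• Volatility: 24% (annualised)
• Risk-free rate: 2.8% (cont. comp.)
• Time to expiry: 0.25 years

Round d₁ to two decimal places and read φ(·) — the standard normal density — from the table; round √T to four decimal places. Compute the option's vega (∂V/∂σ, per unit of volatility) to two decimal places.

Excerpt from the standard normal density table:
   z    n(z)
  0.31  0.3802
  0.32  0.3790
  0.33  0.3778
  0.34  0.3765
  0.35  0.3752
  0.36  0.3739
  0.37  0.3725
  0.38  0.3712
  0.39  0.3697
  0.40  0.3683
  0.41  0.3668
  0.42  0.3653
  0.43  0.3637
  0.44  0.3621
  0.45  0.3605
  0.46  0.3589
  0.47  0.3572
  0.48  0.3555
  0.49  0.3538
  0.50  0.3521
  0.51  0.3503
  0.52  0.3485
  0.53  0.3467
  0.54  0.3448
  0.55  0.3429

σ√T = 0.24 × 0.5000 = 0.1200
ln(S/K) + (r + σ²/2)T = ln(410/395) + (0.028 + 0.24²/2)·0.25 = 0.0373 + 0.0142 = 0.0515
d₁ = 0.0515 / 0.1200 = 0.4289 ≈ 0.43
√T = √0.25 = 0.5000
φ(d₁) = φ(0.43) = 0.3637
vega = S·φ(d₁)·√T = 410·0.3637·0.5000 = 74.5585

74.56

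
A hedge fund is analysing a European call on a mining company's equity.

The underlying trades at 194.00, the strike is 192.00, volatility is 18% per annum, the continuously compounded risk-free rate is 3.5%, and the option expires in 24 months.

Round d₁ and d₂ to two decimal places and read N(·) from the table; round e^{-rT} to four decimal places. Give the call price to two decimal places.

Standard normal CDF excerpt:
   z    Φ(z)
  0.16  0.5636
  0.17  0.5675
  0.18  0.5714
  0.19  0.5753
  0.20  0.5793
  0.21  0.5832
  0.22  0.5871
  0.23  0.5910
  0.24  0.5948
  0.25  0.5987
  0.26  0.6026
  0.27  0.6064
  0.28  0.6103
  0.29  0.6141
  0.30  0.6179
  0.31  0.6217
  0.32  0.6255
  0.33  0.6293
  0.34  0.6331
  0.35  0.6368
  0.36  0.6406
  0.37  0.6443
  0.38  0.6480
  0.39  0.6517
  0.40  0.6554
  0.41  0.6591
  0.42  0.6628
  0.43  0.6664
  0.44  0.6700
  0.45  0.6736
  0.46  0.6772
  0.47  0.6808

26.99

T = 2;  σ√T = 0.2546
d₁ = [ln(194/192) + (0.035 + 0.18²/2)·2] / 0.2546 = [0.0104 + 0.1024] / 0.2546 = 0.4430 which rounds to 0.44
d₂ = d₁ − σ√T = 0.4430 − 0.2546 = 0.1884 which rounds to 0.19
exp(−rT) = exp(−0.035·2) = 0.9324
C = 194·N(0.44) − 192·0.9324·N(0.19) = 194·0.6700 − 192·0.9324·0.5753 = 129.9800 − 102.9907 = 26.9893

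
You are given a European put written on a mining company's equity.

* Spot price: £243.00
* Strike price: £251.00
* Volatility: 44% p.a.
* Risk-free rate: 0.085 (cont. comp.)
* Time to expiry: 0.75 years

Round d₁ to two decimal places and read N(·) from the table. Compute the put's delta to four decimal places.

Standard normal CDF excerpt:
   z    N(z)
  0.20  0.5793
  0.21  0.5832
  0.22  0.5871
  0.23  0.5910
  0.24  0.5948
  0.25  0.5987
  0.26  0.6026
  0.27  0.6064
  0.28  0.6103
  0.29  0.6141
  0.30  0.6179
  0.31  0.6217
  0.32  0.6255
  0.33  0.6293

-0.3936

T = 0.75;  σ√T = 0.3811
ln(S/K) + (r + σ²/2)T = ln(243/251) + (0.085 + 0.44²/2)·0.75 = -0.0324 + 0.1364 = 0.1040
d₁ = 0.1040 / 0.3811 = 0.2728 → 0.27
N(d₁) = N(0.27) = 0.6064
Δ_put = N(d₁) − 1 = 0.6064 − 1 = -0.3936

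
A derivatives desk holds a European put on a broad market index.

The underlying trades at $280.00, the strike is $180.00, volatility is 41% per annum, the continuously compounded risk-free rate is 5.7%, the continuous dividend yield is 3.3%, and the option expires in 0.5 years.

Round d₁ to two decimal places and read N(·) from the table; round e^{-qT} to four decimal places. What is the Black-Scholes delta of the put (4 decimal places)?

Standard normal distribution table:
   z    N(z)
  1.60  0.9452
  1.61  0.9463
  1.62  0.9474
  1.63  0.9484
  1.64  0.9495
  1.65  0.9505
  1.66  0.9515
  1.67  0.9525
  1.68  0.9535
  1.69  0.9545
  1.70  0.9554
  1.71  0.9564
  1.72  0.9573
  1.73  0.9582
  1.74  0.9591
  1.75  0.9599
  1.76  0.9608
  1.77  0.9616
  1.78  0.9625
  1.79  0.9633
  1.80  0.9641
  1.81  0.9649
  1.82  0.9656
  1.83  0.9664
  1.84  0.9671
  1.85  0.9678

σ√T = 0.41·√0.5 = 0.2899
d₁ = [ln(280/180) + (0.057 − 0.033 + 0.41²/2)·0.5] / 0.2899 = [0.4418 + 0.0540] / 0.2899 = 1.7104 ≈ 1.71
N(d₁) = N(1.71) = 0.9564
Δ_put = e^(−qT)·(N(d₁) − 1) = 0.9836·(0.9564 − 1) = -0.0429

-0.0429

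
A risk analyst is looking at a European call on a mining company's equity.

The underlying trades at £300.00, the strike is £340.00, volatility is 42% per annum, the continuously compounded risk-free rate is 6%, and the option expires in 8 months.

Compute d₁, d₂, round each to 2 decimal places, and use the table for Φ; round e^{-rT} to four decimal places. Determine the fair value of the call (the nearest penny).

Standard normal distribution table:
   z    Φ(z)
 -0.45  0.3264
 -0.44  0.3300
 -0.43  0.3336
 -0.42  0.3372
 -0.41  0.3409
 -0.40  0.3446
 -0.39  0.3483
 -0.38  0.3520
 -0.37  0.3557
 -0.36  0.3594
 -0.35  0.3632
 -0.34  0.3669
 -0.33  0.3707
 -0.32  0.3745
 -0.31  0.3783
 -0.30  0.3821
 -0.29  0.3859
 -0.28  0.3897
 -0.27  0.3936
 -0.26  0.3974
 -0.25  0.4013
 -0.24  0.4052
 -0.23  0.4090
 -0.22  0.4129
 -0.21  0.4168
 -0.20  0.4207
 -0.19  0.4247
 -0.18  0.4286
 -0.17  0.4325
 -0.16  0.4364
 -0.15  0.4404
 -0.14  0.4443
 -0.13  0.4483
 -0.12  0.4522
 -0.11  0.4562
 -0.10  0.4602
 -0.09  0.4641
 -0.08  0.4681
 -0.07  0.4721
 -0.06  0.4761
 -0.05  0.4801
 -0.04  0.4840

£30.28

T = 0.6667;  σ√T = 0.3429
d₁ = [ln(300/340) + (0.06 + 0.42²/2)·0.6667] / 0.3429 = [-0.1252 + 0.0988] / 0.3429 = -0.0769 ≈ -0.08
d₂ = d₁ − σ√T = -0.0769 − 0.3429 = -0.4198 ≈ -0.42
exp(−rT) = exp(−0.06·0.6667) = 0.9608
N(d₁) = N(-0.08) = 0.4681;  N(d₂) = N(-0.42) = 0.3372
C = 300·0.4681 − 340·0.9608·0.3372 = 140.4300 − 110.1538 = 30.2762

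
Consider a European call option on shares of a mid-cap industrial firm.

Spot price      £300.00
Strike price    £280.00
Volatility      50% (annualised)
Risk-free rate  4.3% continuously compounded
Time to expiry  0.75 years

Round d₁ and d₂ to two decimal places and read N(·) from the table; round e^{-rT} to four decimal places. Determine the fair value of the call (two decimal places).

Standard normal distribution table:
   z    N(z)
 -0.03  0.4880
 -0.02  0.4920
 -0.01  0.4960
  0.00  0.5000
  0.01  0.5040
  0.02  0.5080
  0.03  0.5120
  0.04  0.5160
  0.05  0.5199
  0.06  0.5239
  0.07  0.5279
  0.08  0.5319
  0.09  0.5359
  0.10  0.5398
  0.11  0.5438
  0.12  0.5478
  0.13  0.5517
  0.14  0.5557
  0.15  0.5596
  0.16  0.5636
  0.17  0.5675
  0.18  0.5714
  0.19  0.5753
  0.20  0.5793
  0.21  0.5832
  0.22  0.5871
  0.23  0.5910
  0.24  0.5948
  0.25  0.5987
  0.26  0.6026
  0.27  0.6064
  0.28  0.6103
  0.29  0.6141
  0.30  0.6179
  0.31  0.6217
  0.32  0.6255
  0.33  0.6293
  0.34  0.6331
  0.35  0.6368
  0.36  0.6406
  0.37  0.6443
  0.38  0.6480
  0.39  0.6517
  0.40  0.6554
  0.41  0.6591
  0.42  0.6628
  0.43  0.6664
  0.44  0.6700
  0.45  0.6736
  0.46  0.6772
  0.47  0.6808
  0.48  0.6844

£64.35

σ√T = 0.5·√0.75 = 0.4330
ln(S/K) + (r + σ²/2)T = ln(300/280) + (0.043 + 0.5²/2)·0.75 = 0.0690 + 0.1260 = 0.1950
d₁ = 0.1950 / 0.4330 = 0.4503 → 0.45
d₂ = d₁ − σ√T = 0.4503 − 0.4330 = 0.0173 → 0.02
e^(−rT) = e^(−0.043·0.75) = 0.9683
N(d₁) = N(0.45) = 0.6736;  N(d₂) = N(0.02) = 0.5080
C = 300·0.6736 − 280·0.9683·0.5080 = 202.0800 − 137.7310 = 64.3490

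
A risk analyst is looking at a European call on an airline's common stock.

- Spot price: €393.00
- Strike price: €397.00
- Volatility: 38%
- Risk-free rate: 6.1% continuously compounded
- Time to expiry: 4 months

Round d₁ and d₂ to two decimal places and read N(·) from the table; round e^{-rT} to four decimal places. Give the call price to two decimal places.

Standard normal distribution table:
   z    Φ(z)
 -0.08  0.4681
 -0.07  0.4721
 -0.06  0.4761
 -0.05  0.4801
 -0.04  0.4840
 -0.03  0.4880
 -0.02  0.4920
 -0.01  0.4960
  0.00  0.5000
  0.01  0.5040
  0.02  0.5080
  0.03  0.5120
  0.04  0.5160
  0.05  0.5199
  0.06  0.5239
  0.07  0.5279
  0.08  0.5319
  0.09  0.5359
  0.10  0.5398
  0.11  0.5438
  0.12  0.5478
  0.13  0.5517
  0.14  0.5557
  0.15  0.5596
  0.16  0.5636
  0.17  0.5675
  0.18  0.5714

σ√T = 0.38 × 0.5774 = 0.2194
d₁ = [ln(393/397) + (0.061 + 0.38²/2)·0.3333] / 0.2194 = [-0.0101 + 0.0444] / 0.2194 = 0.1562 which rounds to 0.16
d₂ = d₁ − σ√T = 0.1562 − 0.2194 = -0.0632 which rounds to -0.06
exp(−rT) = exp(−0.061·0.3333) = 0.9799
N(d₁) = N(0.16) = 0.5636;  N(d₂) = N(-0.06) = 0.4761
C = 393·0.5636 − 397·0.9799·0.4761 = 221.4948 − 185.2126 = 36.2822

€36.28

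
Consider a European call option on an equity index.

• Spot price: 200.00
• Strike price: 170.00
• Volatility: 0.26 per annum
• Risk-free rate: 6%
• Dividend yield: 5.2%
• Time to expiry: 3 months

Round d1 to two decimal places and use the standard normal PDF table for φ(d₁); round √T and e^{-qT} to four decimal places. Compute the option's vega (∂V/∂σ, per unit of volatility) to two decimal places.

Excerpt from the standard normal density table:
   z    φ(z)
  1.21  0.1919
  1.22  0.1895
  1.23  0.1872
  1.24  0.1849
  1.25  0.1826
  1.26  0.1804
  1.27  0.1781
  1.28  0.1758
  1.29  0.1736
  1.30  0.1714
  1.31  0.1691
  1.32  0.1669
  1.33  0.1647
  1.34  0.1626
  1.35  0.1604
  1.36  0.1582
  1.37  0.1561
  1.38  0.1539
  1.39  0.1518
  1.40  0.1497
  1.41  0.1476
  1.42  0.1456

16.26

σ√T = 0.26·√0.25 = 0.1300
d₁ = [ln(200/170) + (0.06 − 0.052 + 0.26²/2)·0.25] / 0.1300 = [0.1625 + 0.0105] / 0.1300 = 1.3305 ⇒ 1.33
√T = √0.25 = 0.5000
φ(d₁) = φ(1.33) = 0.1647
e^(−qT) = e^(−0.052·0.25) = 0.9871
vega = S·e^(−qT)·φ(d₁)·√T = 200·0.9871·0.1647·0.5000 = 16.2575
(Vega is the same for a European call and put with the same parameters.)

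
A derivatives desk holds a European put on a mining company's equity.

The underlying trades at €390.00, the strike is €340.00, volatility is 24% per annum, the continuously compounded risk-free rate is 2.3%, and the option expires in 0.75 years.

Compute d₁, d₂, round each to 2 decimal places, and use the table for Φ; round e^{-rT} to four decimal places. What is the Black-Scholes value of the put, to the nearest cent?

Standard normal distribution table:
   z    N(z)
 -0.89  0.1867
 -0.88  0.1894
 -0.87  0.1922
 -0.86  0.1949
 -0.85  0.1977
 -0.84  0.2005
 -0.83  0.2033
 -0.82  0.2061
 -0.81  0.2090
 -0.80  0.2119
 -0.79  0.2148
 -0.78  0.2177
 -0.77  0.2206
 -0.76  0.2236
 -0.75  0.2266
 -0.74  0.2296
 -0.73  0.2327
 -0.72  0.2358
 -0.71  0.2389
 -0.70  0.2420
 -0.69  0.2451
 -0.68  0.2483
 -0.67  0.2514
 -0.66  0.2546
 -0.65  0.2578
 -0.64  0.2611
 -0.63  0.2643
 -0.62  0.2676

€10.15

σ√T = 0.24·√0.75 = 0.2078
d₁ = [ln(390/340) + (0.023 + ½·0.24²)·0.75] / (σ√T) = (0.1372 + 0.0388) / 0.2078 = 0.8470 → 0.85
d₂ = 0.8470 − 0.2078 = 0.6392 → 0.64
e^(−rT) = e^(−0.023·0.75) = 0.9829
N(−d₂) = N(-0.64) = 0.2611;  N(−d₁) = N(-0.85) = 0.1977
P = 340·0.9829·0.2611 − 390·0.1977 = 87.2560 − 77.1030 = 10.1530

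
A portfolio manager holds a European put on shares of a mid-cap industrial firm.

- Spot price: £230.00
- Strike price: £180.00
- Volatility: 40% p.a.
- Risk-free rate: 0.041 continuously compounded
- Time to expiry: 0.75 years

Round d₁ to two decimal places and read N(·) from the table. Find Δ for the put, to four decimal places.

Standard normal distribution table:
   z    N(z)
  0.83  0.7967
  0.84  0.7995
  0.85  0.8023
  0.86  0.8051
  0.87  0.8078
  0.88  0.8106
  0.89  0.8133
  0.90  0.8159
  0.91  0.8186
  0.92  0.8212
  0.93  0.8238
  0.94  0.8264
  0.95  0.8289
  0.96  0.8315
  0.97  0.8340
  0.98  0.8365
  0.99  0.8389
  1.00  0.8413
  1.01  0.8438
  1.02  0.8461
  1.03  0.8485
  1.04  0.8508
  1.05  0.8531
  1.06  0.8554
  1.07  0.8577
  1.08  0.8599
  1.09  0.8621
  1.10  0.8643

-0.1660

T = 0.75;  σ√T = 0.3464
d₁ = [ln(230/180) + (0.041 + 0.4²/2)·0.75] / 0.3464 = [0.2451 + 0.0908] / 0.3464 = 0.9696 ⇒ 0.97
N(d₁) = N(0.97) = 0.8340
Δ_put = N(d₁) − 1 = 0.8340 − 1 = -0.1660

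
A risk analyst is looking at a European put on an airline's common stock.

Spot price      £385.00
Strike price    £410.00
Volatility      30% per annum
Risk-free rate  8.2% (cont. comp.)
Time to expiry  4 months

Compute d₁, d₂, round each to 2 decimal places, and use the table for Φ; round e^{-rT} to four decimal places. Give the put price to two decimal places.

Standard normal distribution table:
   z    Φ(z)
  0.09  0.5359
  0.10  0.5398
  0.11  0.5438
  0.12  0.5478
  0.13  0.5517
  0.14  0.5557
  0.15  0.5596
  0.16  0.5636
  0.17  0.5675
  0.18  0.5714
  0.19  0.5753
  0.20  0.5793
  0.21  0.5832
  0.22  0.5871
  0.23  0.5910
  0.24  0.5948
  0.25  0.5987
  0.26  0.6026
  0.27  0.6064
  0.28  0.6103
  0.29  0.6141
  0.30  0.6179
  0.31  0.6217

σ√T = 0.3·√0.3333 = 0.1732
d₁ = [ln(385/410) + (0.082 + 0.3²/2)·0.3333] / 0.1732 = [-0.0629 + 0.0423] / 0.1732 = -0.1188 → -0.12
d₂ = d₁ − σ√T = -0.1188 − 0.1732 = -0.2920 → -0.29
e^(−rT) = e^(−0.082·0.3333) = 0.9730
P = 410·0.9730·N(0.29) − 385·N(0.12) = 410·0.9730·0.6141 − 385·0.5478 = 244.9829 − 210.9030 = 34.0799

£34.08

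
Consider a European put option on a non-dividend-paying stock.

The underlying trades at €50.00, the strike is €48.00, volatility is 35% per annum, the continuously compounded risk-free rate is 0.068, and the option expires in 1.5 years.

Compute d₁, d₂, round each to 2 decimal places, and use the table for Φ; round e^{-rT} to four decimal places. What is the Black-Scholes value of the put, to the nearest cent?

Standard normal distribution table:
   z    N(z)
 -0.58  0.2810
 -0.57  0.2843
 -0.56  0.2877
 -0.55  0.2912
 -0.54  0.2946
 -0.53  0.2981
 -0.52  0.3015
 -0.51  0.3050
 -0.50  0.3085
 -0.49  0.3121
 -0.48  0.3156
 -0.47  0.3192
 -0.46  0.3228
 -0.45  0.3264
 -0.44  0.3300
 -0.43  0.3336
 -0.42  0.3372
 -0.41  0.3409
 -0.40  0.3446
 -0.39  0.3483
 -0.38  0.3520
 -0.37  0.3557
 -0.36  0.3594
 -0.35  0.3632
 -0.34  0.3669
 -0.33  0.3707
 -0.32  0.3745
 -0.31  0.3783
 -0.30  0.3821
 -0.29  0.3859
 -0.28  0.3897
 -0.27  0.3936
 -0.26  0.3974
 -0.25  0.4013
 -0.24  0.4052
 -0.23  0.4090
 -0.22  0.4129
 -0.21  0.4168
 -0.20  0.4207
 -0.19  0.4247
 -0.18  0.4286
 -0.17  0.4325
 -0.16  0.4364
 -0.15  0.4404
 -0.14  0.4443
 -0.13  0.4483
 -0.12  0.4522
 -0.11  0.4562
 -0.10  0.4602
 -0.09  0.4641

€5.04

σ√T = 0.35 × 1.2247 = 0.4287
ln(S/K) + (r + σ²/2)T = ln(50/48) + (0.068 + 0.35²/2)·1.5 = 0.0408 + 0.1939 = 0.2347
d₁ = 0.2347 / 0.4287 = 0.5475 which rounds to 0.55
d₂ = d₁ − σ√T = 0.5475 − 0.4287 = 0.1189 which rounds to 0.12
e^(−rT) = e^(−0.068·1.5) = 0.9030
N(−d₂) = N(-0.12) = 0.4522;  N(−d₁) = N(-0.55) = 0.2912
P = 48·0.9030·0.4522 − 50·0.2912 = 19.6002 − 14.5600 = 5.0402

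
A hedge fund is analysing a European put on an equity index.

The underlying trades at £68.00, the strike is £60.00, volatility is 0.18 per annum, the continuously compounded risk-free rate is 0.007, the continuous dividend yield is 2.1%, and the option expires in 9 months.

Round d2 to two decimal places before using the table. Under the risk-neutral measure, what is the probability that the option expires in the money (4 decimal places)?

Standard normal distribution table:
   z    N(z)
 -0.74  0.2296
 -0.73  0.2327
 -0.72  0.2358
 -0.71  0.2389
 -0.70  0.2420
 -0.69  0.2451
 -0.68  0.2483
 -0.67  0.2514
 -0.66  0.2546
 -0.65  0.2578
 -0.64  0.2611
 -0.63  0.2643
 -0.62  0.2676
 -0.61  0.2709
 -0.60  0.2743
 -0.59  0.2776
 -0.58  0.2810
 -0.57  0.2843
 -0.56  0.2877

0.2546

σ√T = 0.18·√0.75 = 0.1559
d₁ = [ln(68/60) + (0.007 − 0.021 + 0.18²/2)·0.75] / 0.1559 = [0.1252 + 0.0016] / 0.1559 = 0.8135 ⇒ 0.81
d₂ = d₁ − σ√T = 0.8135 − 0.1559 = 0.6576 ⇒ 0.66
Pr(exercise) under Q = N(−d₂) = N(-0.66) = 0.2546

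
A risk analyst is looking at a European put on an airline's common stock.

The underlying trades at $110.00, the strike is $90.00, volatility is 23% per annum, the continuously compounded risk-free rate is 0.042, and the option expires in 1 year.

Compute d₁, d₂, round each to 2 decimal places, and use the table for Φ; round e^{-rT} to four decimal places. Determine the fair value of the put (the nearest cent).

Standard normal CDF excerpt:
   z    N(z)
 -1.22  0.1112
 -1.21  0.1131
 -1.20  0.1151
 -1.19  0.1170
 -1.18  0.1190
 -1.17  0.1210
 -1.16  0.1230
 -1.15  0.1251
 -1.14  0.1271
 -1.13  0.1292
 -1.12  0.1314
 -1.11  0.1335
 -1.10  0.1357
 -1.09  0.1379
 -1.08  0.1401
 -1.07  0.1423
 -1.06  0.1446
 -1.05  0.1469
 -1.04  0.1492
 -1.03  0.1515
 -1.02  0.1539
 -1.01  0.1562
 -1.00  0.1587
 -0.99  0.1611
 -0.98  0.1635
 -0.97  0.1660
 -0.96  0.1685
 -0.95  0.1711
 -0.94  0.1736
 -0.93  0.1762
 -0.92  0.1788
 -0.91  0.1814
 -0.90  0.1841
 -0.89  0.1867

$1.67

σ√T = 0.23·√1 = 0.2300
d₁ = [ln(110/90) + (0.042 + 0.23²/2)·1] / 0.2300 = [0.2007 + 0.0685] / 0.2300 = 1.1701 ≈ 1.17
d₂ = d₁ − σ√T = 1.1701 − 0.2300 = 0.9401 ≈ 0.94
e^(−rT) = e^(−0.042·1) = 0.9589
N(−d₂) = N(-0.94) = 0.1736;  N(−d₁) = N(-1.17) = 0.1210
P = 90·0.9589·0.1736 − 110·0.1210 = 14.9819 − 13.3100 = 1.6719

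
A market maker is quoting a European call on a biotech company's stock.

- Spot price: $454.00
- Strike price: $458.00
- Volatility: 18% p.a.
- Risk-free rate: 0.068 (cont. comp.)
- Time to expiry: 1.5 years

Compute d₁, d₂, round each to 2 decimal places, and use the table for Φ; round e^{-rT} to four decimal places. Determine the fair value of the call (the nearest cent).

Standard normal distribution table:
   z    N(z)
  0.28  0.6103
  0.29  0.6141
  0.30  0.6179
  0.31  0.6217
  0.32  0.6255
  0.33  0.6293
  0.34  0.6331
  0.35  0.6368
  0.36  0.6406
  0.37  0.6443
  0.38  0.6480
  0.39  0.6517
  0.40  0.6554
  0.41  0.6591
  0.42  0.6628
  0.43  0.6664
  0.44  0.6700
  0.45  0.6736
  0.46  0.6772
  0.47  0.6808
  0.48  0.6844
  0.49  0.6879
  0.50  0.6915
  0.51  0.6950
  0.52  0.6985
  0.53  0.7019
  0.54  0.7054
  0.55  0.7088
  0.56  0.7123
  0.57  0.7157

σ√T = 0.18 × 1.2247 = 0.2205
ln(S/K) + (r + σ²/2)T = ln(454/458) + (0.068 + 0.18²/2)·1.5 = -0.0088 + 0.1263 = 0.1175
d₁ = 0.1175 / 0.2205 = 0.5331 ≈ 0.53
d₂ = d₁ − σ√T = 0.5331 − 0.2205 = 0.3127 ≈ 0.31
e^(−rT) = e^(−0.068·1.5) = 0.9030
C = 454·N(0.53) − 458·0.9030·N(0.31) = 454·0.7019 − 458·0.9030·0.6217 = 318.6626 − 257.1190 = 61.5436

$61.54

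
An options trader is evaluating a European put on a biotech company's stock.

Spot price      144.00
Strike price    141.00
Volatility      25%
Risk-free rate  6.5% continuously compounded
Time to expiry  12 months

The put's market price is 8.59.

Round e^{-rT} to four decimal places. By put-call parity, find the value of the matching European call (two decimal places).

20.46

e^(−rT) = e^(−0.065·1) = 0.9371
Put-call parity: C − P = S − K·e^(−rT) = 144 − 141·0.9371 = 144 − 132.1311 = 11.8689
C = P + (C − P) = 8.59 + (11.8689) = 20.4589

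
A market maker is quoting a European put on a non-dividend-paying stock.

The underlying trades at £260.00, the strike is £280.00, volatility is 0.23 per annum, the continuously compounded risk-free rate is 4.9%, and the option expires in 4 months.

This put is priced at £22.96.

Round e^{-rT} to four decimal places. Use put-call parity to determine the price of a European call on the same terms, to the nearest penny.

exp(−rT) = exp(−0.049·0.3333) = 0.9838
Put-call parity: C − P = S − K·e^(−rT) = 260 − 280·0.9838 = 260 − 275.4640 = -15.4640
C = P + (C − P) = 22.96 + (-15.4640) = 7.4960

£7.50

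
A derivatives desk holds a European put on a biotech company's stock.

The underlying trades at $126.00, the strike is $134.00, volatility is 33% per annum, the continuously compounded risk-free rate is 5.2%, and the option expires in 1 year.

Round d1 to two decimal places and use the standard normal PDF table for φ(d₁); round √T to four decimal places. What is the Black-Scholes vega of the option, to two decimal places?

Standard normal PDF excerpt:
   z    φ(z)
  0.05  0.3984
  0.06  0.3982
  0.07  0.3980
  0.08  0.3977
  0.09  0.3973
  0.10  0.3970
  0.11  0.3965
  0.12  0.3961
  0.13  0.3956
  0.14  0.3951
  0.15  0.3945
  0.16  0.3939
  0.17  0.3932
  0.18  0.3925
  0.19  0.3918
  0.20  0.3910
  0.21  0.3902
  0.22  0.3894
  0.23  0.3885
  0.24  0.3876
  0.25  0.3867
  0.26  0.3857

49.78

σ√T = 0.33·√1 = 0.3300
d₁ = [ln(126/134) + (0.052 + 0.33²/2)·1] / 0.3300 = [-0.0616 + 0.1065] / 0.3300 = 0.1360 ⇒ 0.14
√T = √1 = 1.0000
φ(d₁) = φ(0.14) = 0.3951
vega = S·φ(d₁)·√T = 126·0.3951·1.0000 = 49.7826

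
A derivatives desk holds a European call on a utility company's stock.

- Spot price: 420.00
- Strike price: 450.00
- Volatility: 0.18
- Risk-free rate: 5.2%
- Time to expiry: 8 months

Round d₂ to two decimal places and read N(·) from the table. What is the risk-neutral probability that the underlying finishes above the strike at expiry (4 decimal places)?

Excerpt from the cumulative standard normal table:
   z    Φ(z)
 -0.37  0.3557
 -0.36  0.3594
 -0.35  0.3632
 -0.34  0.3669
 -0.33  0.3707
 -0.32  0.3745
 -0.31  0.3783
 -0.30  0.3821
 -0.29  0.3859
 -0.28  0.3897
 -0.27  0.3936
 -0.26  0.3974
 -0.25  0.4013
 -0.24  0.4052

0.3783

T = 0.6667;  σ√T = 0.1470
d₁ = [ln(420/450) + (0.052 + 0.18²/2)·0.6667] / 0.1470 = [-0.0690 + 0.0455] / 0.1470 = -0.1601 ⇒ -0.16
d₂ = d₁ − σ√T = -0.1601 − 0.1470 = -0.3070 ⇒ -0.31
Pr(exercise) under Q = N(d₂) = 0.3783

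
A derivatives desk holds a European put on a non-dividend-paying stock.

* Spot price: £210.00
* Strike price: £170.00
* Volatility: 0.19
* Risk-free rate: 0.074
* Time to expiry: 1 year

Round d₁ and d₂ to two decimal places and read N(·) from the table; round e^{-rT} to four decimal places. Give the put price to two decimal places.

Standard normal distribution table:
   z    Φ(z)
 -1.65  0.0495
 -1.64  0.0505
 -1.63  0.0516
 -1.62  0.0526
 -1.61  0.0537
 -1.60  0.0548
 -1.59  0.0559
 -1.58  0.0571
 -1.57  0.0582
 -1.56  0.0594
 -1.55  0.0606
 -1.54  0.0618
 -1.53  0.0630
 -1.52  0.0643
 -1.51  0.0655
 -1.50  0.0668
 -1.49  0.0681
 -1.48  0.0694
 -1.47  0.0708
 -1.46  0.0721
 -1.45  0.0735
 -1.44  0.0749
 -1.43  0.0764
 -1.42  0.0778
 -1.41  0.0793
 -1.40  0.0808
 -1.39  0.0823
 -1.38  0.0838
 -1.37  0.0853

σ√T = 0.19·√1 = 0.1900
d₁ = [ln(210/170) + (0.074 + 0.19²/2)·1] / 0.1900 = [0.2113 + 0.0920] / 0.1900 = 1.5966 ⇒ 1.60
d₂ = d₁ − σ√T = 1.5966 − 0.1900 = 1.4066 ⇒ 1.41
e^(−rT) = e^(−0.074·1) = 0.9287
N(−d₂) = N(-1.41) = 0.0793;  N(−d₁) = N(-1.60) = 0.0548
P = 170·0.9287·0.0793 − 210·0.0548 = 12.5198 − 11.5080 = 1.0118

£1.01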